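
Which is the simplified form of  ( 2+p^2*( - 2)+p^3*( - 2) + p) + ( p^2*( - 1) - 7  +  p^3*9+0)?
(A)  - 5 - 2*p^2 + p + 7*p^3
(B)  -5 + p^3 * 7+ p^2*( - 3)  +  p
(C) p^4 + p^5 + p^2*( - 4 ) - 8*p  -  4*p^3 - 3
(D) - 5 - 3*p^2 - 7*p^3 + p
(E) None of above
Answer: B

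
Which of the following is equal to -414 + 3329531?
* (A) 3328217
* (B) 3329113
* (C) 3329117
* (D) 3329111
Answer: C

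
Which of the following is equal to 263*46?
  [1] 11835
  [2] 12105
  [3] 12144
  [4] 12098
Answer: 4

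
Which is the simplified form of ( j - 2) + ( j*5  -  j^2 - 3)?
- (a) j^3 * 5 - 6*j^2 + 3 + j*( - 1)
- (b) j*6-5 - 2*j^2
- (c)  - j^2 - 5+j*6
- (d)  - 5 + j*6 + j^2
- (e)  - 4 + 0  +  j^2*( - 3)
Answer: c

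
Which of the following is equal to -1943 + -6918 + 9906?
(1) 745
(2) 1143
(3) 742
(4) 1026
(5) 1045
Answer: 5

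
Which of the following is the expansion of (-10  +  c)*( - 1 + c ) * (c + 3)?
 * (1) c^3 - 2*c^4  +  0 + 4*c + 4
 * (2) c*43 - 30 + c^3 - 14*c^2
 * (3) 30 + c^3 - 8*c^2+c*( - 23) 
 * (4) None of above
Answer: 3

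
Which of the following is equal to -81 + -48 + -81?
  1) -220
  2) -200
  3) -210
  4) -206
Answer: 3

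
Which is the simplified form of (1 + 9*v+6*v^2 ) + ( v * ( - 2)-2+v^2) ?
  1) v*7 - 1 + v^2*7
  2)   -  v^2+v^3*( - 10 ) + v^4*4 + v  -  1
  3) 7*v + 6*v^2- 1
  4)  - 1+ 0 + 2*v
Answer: 1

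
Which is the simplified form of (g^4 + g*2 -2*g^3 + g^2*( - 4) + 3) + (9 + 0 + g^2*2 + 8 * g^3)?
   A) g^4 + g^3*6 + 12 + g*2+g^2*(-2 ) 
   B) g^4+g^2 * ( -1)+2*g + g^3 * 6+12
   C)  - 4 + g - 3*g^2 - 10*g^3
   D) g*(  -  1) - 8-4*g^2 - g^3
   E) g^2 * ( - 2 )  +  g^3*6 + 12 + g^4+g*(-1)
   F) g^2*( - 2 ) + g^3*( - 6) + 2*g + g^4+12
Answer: A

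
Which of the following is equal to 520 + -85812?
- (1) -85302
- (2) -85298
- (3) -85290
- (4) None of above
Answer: 4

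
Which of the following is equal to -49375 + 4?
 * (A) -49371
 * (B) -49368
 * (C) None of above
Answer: A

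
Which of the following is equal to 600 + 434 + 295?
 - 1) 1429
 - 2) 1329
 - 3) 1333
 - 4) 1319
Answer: 2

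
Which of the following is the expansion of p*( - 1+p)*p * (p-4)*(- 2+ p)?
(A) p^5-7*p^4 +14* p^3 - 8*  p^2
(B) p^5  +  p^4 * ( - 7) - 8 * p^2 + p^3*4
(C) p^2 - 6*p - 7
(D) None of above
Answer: A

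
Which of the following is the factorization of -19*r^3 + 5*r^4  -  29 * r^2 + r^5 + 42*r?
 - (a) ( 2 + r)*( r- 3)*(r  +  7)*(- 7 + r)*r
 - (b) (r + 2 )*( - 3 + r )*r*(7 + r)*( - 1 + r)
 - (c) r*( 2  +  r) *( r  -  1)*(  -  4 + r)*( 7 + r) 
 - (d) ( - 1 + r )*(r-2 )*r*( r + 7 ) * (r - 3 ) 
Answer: b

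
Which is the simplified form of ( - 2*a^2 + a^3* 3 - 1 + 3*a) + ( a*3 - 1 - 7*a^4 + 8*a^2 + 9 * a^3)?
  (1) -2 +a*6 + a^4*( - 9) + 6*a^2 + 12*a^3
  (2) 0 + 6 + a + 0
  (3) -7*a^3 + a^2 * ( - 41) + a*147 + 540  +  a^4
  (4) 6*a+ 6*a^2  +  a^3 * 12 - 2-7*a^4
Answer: 4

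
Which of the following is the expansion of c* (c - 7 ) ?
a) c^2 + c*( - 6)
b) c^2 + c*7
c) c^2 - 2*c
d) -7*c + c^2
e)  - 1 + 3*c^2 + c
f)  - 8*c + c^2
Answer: d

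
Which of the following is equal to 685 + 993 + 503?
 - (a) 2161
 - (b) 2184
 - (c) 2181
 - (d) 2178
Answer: c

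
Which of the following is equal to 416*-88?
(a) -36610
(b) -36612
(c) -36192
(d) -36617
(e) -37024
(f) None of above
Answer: f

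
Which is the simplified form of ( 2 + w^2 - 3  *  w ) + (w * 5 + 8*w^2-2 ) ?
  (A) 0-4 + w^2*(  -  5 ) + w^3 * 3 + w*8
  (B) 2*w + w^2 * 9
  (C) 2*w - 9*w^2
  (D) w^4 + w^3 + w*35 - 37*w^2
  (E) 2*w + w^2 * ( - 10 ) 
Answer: B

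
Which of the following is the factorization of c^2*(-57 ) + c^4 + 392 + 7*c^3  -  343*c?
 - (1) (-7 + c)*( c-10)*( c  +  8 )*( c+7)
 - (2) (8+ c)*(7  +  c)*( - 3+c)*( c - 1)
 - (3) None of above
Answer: 3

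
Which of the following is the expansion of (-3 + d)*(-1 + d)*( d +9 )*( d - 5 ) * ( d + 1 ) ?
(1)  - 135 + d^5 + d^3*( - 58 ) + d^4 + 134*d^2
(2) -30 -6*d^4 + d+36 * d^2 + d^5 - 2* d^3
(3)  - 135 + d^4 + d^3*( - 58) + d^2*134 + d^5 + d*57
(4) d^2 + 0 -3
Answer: 3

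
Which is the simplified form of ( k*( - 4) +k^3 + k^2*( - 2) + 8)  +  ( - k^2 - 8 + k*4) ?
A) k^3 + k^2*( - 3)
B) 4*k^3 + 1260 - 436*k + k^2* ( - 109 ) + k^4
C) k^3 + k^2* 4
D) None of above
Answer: A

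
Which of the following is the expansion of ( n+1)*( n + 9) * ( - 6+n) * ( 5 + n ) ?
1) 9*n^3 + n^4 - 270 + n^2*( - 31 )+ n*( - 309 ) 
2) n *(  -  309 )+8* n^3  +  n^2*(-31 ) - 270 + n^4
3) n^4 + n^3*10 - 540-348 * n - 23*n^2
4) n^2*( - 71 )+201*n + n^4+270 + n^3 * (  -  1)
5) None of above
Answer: 1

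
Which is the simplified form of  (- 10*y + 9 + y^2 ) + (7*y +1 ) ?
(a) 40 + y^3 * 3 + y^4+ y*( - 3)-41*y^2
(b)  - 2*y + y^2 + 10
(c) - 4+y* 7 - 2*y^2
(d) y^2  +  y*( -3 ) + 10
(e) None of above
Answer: d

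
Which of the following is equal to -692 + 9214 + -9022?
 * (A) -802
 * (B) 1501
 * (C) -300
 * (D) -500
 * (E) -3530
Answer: D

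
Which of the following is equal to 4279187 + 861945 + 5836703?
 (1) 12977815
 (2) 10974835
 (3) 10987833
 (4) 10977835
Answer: 4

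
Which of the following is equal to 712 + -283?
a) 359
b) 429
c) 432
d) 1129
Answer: b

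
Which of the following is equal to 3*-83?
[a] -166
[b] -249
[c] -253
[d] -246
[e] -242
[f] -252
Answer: b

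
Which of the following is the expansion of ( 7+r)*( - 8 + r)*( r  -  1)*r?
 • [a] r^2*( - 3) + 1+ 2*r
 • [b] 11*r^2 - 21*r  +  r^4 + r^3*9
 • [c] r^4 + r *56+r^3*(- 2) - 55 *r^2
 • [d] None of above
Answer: c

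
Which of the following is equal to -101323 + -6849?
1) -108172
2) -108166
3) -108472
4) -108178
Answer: 1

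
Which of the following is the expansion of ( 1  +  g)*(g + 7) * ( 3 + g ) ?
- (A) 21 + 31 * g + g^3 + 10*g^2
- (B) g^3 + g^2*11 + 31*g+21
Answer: B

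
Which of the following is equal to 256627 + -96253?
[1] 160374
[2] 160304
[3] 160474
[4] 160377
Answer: 1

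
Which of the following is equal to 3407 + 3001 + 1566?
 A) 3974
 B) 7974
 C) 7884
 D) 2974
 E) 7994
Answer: B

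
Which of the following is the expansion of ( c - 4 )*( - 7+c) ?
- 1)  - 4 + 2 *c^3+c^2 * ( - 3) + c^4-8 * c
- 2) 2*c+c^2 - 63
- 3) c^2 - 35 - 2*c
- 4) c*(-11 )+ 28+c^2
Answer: 4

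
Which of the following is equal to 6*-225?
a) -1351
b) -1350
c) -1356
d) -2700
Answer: b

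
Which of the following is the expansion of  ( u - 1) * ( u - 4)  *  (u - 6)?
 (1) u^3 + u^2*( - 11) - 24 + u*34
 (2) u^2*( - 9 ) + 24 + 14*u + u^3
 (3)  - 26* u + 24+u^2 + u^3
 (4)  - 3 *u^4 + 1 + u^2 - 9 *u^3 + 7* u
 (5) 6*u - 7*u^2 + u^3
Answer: 1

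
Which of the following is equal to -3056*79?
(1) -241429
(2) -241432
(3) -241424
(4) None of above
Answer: 3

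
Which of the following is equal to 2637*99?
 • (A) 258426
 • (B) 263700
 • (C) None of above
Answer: C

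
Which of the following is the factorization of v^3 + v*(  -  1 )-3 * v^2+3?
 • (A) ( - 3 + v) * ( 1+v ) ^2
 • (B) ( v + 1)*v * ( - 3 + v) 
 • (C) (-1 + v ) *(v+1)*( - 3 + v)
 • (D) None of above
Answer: C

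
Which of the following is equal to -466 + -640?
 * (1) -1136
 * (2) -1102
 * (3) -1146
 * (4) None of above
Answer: 4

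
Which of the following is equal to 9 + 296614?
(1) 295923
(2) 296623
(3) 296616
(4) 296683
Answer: 2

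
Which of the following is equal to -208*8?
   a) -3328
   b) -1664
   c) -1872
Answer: b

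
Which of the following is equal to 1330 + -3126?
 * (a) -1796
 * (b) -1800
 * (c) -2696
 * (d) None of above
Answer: a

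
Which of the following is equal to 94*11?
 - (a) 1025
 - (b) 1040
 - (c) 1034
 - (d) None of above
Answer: c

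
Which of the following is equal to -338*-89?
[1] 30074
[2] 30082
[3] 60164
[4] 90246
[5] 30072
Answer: 2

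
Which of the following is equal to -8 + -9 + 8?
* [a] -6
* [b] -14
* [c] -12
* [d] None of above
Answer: d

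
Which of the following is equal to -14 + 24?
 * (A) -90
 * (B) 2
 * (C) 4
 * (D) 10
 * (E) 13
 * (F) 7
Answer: D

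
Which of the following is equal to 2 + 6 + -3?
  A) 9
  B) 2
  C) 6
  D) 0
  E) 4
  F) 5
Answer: F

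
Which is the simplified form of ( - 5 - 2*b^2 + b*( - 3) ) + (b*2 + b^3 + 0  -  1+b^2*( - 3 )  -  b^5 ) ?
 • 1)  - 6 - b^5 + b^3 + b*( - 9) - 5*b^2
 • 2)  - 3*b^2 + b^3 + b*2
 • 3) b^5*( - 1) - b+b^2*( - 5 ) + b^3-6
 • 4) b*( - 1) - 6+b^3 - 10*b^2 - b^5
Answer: 3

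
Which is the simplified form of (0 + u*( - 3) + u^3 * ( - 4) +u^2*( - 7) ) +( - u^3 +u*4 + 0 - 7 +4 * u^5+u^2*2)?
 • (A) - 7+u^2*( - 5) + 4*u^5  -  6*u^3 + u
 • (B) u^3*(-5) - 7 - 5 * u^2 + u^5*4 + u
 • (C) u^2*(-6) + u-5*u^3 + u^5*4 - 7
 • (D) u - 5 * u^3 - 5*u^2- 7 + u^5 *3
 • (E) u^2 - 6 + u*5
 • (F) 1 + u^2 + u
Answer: B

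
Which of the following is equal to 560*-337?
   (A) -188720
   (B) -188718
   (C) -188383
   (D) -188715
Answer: A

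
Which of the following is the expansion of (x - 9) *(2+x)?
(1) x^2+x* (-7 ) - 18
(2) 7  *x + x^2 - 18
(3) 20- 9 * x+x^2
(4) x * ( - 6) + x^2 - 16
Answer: 1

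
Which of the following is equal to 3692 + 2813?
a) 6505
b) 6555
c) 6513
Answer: a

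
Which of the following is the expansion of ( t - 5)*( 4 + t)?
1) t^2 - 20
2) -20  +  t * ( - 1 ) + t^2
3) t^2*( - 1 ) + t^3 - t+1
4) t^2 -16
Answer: 2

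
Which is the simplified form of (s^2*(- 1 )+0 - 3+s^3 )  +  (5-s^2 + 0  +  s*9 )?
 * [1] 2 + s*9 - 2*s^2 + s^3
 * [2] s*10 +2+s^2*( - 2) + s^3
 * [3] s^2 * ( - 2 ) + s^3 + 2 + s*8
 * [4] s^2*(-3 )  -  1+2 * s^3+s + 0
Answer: 1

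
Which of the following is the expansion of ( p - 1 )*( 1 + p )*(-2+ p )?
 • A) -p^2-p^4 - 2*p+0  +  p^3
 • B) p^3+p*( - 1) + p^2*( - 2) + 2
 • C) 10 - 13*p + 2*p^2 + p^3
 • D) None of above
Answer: B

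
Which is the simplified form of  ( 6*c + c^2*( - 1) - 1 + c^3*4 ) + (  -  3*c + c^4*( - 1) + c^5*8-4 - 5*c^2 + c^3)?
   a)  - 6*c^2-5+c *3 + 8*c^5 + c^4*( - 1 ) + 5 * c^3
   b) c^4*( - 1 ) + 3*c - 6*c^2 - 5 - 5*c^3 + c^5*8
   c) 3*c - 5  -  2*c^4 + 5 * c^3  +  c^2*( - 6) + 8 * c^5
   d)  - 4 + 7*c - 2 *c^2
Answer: a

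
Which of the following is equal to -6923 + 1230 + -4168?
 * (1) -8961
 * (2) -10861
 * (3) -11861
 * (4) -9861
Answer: 4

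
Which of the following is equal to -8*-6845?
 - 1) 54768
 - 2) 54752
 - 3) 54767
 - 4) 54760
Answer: 4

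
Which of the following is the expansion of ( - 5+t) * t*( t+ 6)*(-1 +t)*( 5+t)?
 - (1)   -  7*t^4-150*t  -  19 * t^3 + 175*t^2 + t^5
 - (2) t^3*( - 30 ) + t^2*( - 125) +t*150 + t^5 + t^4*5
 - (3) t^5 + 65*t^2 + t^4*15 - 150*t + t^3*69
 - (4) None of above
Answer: 4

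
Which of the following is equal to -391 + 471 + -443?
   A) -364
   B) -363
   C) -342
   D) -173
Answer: B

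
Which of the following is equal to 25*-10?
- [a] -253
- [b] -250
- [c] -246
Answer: b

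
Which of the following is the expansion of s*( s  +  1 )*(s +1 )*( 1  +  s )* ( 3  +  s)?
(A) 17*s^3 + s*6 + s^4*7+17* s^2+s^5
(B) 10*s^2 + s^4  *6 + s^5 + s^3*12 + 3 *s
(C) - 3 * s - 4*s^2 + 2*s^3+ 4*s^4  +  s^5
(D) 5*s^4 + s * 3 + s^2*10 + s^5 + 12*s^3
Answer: B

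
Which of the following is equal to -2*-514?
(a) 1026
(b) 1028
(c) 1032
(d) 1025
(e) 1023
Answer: b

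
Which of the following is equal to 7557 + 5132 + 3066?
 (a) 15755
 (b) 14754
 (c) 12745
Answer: a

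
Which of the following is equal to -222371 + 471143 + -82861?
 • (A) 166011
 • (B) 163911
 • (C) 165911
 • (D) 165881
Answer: C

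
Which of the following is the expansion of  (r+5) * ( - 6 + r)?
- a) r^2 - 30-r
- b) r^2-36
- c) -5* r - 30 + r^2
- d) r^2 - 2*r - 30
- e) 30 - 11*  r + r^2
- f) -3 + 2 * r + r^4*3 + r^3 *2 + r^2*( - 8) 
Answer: a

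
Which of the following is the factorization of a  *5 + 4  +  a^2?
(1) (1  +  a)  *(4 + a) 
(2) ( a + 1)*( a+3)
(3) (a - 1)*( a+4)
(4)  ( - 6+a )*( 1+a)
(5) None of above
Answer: 1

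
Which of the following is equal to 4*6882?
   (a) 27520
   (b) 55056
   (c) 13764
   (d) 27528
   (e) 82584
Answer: d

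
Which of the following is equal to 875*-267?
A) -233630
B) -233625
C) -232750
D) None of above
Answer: B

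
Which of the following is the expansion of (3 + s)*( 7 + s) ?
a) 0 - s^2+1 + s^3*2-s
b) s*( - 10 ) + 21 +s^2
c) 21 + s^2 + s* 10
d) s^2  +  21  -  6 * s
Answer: c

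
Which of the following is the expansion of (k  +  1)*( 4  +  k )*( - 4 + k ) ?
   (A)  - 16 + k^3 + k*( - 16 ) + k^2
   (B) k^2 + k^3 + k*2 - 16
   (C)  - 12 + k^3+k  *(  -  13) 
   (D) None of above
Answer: A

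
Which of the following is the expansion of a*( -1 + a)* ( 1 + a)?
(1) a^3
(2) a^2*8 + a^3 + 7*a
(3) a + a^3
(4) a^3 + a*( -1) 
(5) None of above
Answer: 4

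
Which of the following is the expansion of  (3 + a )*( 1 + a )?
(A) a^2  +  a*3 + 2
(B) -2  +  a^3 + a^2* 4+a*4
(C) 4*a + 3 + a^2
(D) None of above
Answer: C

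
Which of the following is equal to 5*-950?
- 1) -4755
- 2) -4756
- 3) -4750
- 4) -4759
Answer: 3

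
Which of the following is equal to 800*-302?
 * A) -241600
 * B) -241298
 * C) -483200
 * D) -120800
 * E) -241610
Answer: A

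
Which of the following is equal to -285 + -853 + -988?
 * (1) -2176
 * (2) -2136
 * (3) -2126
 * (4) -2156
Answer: 3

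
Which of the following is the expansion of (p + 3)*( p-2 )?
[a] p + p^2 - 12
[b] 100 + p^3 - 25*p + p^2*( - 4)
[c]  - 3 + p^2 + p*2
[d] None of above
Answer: d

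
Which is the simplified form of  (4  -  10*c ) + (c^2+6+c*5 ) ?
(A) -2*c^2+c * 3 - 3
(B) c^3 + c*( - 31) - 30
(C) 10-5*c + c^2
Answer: C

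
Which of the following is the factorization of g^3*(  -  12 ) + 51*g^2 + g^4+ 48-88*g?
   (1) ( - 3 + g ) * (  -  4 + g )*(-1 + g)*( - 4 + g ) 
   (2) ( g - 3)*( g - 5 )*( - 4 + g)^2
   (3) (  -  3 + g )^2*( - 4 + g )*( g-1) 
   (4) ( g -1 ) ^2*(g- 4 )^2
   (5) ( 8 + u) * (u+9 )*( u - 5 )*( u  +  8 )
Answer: 1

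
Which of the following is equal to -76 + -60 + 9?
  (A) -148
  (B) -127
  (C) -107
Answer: B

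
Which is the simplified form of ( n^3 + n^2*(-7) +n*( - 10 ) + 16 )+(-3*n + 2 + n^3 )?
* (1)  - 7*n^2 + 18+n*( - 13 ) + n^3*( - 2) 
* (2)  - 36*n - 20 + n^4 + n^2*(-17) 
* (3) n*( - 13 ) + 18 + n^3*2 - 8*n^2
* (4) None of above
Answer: 4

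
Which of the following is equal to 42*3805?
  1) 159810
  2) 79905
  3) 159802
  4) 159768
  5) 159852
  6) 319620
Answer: 1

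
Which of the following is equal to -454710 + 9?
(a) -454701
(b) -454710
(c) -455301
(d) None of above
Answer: a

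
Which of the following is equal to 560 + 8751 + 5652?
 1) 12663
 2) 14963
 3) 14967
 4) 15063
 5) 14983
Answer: 2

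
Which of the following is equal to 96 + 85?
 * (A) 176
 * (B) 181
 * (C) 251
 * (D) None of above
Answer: B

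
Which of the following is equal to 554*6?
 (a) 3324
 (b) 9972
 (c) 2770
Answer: a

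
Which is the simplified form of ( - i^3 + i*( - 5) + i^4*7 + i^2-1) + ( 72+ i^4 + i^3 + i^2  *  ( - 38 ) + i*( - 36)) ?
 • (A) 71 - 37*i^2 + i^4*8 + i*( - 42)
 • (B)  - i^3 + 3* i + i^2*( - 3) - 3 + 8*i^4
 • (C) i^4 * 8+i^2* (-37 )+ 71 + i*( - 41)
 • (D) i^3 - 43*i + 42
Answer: C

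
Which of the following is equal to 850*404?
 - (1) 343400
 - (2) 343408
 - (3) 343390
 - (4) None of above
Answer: 1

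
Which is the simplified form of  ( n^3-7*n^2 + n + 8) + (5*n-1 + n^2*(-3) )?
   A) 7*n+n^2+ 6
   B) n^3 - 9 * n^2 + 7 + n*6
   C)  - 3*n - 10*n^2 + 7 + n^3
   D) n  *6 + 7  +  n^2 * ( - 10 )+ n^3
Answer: D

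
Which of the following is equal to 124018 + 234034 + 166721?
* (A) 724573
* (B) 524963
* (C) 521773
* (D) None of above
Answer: D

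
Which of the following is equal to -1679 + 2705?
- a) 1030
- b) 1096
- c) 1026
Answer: c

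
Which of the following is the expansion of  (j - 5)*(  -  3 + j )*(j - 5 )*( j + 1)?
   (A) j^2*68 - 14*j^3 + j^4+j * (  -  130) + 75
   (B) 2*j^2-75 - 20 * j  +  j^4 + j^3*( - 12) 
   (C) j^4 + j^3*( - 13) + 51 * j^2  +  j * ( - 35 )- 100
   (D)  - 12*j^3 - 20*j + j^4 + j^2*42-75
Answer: D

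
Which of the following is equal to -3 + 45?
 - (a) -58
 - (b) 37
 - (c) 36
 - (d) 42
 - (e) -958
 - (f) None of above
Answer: d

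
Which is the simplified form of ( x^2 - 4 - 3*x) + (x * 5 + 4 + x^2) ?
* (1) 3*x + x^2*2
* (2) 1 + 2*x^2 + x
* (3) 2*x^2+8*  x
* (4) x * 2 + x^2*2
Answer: 4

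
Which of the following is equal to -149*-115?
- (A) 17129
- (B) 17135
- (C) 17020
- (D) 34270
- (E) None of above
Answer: B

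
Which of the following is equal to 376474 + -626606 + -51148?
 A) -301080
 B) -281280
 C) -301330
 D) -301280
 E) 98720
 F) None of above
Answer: D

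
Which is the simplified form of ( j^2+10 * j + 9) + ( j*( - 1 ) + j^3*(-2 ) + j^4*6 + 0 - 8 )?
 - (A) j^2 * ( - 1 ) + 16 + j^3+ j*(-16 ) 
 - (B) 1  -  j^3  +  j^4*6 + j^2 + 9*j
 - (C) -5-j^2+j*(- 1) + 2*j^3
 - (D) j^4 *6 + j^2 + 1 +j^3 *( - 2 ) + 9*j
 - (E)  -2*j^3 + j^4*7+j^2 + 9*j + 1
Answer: D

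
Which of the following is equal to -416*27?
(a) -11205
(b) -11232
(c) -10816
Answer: b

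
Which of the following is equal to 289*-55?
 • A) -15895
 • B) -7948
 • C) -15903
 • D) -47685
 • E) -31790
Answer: A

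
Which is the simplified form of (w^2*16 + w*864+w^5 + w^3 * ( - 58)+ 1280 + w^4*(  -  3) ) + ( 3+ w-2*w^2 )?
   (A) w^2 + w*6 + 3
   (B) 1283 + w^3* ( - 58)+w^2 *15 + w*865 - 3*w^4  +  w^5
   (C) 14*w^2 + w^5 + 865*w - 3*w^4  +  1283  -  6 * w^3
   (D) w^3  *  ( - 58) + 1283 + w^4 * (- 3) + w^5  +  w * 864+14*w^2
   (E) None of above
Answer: E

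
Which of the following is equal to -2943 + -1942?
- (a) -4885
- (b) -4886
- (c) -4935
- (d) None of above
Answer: a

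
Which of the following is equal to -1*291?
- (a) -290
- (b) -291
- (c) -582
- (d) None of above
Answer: b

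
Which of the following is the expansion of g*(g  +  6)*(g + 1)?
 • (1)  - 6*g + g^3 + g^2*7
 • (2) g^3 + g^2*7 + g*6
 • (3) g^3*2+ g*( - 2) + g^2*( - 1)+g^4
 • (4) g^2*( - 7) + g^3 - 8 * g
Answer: 2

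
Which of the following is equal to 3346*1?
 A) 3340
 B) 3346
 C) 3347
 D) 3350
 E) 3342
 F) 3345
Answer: B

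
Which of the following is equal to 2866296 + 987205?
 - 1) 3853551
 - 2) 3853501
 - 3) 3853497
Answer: 2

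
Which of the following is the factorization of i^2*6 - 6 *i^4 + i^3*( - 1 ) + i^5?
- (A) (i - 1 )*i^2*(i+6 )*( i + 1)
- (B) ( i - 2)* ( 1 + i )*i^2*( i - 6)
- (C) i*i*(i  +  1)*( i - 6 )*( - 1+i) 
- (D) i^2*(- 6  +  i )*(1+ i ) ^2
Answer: C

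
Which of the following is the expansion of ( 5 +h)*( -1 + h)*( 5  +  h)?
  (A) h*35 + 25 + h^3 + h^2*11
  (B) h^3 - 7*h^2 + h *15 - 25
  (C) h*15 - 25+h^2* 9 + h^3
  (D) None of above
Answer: C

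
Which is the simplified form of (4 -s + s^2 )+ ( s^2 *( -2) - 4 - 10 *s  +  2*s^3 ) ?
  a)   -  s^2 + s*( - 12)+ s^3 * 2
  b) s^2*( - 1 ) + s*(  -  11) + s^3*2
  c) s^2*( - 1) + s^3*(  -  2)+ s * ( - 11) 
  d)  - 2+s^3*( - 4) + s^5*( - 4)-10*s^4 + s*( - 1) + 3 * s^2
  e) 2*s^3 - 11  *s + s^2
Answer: b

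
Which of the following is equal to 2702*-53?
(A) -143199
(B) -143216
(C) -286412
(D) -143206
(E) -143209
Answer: D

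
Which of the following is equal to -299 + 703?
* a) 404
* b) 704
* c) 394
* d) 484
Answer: a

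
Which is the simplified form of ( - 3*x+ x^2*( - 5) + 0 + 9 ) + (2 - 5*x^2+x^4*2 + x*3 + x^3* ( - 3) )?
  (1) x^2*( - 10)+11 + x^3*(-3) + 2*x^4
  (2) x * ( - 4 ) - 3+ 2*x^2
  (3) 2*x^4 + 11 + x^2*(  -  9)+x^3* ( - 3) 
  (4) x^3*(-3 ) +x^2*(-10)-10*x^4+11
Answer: 1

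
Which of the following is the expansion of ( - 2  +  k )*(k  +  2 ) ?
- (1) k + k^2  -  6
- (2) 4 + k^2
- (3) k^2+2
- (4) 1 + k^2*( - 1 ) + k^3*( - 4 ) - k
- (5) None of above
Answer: 5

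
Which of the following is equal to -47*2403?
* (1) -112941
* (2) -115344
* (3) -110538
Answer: 1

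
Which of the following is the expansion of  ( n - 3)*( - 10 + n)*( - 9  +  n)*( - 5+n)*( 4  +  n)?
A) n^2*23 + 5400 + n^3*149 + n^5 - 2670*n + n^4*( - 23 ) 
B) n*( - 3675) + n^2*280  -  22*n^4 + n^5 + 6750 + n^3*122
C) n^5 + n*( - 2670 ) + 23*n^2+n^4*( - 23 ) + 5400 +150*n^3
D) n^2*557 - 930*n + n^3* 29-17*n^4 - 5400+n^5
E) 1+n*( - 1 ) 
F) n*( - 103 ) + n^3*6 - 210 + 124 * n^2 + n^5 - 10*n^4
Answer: A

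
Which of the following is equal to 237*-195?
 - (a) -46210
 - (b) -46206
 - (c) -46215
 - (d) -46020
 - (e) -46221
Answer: c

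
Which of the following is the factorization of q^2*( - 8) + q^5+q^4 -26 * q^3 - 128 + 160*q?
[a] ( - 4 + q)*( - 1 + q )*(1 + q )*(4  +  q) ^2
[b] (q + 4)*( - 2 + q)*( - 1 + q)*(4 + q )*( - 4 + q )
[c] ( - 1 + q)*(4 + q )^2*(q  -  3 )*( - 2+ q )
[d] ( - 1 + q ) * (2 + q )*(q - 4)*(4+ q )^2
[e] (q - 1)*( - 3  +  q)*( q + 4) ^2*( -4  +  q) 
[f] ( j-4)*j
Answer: b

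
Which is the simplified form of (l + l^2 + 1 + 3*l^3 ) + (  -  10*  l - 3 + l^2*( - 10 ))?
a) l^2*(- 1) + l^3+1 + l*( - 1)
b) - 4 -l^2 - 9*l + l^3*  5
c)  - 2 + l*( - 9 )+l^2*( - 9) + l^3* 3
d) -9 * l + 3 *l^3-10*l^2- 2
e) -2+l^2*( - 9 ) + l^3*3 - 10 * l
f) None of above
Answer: c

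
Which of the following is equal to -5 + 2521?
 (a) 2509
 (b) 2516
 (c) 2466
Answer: b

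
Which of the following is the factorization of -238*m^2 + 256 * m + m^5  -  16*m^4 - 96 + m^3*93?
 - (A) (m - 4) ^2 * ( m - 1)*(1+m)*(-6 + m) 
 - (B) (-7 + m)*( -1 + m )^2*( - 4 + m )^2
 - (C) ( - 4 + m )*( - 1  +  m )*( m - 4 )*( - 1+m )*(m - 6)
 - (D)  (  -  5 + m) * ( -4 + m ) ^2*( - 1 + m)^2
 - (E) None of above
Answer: C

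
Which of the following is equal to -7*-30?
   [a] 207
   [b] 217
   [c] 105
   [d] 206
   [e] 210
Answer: e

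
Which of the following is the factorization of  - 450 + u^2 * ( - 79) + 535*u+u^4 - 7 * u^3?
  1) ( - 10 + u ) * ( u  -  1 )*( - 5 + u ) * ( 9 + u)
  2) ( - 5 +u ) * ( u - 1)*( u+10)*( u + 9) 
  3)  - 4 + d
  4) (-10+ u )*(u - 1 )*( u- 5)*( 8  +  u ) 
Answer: 1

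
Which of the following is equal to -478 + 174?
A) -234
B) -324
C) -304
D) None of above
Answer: C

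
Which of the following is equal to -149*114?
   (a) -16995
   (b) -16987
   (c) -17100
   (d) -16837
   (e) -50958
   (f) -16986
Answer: f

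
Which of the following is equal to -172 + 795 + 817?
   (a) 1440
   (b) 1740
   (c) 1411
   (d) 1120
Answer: a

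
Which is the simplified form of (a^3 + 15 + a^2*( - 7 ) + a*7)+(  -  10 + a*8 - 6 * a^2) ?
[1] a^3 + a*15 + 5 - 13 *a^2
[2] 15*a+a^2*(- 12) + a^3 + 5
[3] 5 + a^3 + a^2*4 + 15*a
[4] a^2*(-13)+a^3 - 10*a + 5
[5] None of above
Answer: 1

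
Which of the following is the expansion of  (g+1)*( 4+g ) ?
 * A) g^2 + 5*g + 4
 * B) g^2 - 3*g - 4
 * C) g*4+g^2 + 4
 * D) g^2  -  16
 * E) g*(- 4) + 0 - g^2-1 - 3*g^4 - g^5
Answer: A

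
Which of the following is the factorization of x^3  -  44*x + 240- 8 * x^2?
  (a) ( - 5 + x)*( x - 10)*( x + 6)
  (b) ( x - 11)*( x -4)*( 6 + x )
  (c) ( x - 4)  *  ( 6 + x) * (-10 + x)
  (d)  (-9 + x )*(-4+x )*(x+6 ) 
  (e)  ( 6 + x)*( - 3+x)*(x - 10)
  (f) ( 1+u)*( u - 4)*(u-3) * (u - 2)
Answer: c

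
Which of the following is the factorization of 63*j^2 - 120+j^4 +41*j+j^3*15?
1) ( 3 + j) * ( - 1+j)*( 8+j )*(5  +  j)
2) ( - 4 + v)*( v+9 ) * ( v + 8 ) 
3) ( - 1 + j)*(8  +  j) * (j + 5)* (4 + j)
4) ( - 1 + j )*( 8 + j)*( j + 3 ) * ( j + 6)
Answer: 1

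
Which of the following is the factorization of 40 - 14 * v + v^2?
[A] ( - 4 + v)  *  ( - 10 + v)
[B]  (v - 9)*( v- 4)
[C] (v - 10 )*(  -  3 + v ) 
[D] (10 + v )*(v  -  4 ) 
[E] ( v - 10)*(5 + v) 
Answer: A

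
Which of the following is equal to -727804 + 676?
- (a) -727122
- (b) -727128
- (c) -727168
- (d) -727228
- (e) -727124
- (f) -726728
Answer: b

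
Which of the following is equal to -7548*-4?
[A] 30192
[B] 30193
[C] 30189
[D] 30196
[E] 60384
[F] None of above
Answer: A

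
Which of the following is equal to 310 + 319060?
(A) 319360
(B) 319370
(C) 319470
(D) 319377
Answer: B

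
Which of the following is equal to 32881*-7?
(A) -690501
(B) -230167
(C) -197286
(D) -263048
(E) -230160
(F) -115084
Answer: B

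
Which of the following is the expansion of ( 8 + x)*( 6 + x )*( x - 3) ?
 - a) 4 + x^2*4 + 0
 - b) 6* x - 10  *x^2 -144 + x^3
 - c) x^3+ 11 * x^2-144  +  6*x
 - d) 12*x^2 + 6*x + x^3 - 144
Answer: c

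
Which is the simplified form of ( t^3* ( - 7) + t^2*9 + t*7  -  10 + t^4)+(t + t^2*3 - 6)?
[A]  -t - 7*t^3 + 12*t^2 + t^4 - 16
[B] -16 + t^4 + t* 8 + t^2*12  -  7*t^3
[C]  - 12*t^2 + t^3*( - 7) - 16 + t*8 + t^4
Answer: B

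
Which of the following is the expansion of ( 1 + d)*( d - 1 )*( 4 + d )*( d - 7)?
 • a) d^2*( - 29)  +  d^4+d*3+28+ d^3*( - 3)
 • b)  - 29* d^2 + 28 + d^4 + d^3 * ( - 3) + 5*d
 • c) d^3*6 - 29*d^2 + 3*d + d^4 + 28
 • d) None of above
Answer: a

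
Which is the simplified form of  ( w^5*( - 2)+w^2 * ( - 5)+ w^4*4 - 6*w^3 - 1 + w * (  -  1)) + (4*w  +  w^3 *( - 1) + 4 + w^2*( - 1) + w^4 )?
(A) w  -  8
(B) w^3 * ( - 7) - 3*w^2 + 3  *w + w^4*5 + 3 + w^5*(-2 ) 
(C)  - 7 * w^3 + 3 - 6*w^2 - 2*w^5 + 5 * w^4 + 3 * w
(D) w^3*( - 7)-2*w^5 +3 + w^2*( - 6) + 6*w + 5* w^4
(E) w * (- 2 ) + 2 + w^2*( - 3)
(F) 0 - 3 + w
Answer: C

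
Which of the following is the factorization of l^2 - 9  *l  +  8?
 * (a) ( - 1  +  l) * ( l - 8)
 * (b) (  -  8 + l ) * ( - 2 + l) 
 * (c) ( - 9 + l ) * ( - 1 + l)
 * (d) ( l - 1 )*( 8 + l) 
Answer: a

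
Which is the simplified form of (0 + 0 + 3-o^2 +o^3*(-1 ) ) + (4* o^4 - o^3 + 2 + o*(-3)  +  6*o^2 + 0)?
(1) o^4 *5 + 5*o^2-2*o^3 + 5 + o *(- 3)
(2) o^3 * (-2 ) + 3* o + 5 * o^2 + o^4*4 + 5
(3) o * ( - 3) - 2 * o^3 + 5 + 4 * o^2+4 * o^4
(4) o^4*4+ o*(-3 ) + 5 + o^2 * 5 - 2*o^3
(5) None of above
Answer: 4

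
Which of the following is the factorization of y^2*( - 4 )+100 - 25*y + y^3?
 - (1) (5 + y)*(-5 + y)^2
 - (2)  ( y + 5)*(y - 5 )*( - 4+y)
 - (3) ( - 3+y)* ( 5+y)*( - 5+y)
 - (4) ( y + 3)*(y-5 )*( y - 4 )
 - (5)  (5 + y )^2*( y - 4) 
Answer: 2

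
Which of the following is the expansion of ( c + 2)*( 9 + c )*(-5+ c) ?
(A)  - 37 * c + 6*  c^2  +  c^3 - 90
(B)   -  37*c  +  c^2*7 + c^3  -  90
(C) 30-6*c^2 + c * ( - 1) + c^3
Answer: A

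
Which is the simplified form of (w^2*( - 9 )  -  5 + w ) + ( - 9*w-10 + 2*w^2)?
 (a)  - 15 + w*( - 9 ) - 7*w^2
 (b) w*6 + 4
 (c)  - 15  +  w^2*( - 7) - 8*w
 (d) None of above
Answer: c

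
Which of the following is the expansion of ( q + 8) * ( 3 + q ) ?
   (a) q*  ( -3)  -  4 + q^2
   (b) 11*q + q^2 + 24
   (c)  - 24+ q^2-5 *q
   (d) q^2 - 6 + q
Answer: b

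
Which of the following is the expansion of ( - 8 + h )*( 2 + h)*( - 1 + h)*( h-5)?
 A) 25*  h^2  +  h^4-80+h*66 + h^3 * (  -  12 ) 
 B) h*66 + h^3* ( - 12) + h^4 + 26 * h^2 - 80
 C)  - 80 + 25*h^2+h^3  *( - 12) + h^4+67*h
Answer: A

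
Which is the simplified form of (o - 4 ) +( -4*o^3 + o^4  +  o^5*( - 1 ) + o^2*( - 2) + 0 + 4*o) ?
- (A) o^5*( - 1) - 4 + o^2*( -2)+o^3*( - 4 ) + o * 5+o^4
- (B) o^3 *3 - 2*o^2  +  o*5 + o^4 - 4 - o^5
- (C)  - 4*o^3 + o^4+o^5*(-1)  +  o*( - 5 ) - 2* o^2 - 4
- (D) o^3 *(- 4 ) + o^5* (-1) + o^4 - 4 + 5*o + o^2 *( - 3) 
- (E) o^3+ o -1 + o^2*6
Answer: A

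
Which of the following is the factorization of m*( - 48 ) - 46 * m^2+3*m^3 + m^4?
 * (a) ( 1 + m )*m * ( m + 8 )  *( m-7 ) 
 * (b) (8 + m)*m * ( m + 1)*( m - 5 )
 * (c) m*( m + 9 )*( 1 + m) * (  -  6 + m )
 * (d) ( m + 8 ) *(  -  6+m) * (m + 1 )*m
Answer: d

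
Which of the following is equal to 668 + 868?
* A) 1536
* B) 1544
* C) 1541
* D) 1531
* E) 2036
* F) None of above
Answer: A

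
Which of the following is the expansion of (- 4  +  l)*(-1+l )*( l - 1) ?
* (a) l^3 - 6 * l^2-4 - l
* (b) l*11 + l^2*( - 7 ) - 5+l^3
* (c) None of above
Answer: c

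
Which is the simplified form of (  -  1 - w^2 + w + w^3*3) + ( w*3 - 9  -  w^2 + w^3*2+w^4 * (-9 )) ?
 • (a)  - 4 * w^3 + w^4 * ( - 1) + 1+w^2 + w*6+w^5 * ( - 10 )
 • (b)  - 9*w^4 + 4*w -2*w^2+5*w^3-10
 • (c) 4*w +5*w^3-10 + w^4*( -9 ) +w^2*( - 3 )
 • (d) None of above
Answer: b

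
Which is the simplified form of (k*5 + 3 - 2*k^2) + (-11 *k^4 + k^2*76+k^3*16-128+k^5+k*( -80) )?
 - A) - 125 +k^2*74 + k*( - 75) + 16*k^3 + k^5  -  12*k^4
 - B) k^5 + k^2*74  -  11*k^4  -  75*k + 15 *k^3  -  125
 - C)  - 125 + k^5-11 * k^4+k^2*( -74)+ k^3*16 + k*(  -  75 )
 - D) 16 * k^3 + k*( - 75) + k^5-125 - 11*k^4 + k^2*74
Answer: D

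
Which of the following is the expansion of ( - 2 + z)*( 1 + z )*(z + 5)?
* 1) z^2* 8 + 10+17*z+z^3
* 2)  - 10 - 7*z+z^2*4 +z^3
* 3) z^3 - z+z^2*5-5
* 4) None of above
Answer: 2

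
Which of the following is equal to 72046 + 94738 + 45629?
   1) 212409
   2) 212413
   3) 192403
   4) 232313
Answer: 2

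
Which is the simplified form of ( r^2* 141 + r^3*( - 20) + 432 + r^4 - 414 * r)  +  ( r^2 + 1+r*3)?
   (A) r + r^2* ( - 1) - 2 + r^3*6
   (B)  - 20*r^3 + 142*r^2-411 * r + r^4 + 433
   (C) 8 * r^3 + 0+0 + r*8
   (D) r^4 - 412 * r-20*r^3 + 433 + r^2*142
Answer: B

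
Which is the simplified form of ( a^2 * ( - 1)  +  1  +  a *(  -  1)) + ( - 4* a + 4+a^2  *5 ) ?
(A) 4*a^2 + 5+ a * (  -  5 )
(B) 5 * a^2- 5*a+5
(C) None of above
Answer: A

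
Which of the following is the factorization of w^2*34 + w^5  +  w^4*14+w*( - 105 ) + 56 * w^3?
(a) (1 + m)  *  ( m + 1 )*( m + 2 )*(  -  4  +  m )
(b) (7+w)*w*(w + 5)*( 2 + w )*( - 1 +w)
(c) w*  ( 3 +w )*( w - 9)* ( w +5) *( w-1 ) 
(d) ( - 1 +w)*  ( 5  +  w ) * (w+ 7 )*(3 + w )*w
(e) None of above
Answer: d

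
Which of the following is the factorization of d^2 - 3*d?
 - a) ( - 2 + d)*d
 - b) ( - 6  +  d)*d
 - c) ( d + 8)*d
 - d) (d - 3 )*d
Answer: d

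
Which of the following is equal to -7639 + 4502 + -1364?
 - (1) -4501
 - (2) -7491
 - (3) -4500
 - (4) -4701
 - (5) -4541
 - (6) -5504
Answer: 1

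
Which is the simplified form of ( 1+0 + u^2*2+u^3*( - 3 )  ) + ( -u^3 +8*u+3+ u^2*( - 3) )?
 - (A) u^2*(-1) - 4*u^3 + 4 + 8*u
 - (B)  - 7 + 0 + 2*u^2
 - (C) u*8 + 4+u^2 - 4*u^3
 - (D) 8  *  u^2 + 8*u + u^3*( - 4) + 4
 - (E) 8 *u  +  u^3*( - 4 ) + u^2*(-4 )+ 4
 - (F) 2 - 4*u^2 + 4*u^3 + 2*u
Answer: A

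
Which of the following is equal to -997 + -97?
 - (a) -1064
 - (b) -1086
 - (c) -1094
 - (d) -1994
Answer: c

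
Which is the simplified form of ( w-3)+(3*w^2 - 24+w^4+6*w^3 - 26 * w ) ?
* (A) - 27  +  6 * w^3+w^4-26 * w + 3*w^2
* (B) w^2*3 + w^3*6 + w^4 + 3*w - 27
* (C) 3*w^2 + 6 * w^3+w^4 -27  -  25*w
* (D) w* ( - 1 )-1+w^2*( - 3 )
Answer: C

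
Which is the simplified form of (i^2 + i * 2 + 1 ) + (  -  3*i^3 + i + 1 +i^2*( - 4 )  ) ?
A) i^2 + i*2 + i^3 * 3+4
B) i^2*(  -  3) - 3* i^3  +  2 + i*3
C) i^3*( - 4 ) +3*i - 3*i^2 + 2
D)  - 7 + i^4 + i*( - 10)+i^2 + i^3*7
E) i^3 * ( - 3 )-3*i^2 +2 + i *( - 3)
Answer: B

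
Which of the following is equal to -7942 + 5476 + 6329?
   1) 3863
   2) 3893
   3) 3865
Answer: 1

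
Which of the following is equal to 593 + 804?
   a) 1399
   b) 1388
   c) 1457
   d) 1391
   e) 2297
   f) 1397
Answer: f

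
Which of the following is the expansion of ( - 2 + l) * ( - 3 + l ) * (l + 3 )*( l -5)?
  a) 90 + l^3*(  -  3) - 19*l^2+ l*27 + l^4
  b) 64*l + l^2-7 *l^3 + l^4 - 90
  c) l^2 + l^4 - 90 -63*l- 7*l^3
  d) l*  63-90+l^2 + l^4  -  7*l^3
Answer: d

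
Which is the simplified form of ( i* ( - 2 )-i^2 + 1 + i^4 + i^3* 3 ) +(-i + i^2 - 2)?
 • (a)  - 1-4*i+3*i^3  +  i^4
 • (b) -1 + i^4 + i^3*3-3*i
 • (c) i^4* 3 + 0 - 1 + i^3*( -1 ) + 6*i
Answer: b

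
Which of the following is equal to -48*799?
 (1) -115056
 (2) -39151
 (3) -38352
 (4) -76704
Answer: 3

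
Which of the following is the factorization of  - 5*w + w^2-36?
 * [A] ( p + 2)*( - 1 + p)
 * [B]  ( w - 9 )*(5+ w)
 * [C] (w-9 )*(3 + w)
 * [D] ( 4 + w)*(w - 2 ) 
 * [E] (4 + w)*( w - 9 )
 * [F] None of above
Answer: E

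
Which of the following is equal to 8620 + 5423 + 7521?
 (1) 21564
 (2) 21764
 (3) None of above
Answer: 1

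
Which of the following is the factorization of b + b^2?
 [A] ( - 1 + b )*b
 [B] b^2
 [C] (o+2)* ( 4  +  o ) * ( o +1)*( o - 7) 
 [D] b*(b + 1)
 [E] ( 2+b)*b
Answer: D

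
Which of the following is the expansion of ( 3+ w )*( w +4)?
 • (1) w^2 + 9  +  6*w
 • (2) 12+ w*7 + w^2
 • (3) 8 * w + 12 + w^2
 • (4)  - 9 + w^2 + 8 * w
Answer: 2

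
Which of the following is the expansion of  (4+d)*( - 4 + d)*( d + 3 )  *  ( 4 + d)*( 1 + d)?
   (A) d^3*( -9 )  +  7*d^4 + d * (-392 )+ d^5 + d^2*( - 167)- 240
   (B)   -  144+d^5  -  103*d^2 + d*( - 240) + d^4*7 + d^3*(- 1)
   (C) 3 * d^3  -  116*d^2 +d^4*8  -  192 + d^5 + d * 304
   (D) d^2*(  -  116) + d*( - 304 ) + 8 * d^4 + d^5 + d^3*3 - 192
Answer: D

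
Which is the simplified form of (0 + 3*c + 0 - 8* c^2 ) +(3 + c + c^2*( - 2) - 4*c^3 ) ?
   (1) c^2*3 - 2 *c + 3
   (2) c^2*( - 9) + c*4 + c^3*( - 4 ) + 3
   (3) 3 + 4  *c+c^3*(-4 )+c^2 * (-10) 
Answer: 3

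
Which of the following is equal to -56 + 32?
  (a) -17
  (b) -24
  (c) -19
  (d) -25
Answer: b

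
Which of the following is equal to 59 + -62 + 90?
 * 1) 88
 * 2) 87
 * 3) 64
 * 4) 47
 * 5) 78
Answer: 2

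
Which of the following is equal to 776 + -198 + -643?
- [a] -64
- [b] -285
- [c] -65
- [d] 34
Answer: c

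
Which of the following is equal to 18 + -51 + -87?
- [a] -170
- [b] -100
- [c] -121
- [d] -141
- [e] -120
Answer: e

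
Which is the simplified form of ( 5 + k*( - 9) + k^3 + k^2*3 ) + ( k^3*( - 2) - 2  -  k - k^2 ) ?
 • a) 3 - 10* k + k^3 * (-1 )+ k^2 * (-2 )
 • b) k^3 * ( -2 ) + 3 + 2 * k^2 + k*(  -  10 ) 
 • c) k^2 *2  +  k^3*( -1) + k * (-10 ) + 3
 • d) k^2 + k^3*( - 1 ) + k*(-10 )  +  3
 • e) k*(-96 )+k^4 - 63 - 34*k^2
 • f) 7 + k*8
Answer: c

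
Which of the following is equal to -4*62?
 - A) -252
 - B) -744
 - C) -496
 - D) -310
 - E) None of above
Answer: E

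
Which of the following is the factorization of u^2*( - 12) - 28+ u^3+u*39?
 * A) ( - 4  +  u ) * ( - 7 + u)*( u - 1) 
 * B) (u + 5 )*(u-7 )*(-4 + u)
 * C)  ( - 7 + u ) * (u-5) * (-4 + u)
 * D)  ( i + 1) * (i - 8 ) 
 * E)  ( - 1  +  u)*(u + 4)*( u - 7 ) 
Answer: A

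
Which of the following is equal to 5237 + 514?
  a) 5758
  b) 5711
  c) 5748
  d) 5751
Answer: d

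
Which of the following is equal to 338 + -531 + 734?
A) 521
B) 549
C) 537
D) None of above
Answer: D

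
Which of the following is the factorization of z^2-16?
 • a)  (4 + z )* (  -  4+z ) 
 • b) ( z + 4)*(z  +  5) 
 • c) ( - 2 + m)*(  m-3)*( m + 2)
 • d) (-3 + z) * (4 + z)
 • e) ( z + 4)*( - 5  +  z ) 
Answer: a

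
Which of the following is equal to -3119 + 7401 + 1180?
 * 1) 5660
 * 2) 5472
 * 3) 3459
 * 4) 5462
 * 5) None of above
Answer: 4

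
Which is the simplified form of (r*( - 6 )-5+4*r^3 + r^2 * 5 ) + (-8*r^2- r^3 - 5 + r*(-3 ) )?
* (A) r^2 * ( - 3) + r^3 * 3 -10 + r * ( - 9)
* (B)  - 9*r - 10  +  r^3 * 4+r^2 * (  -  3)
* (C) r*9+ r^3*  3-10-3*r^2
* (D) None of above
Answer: A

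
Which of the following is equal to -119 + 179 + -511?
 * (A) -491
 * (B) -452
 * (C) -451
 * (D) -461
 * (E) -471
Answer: C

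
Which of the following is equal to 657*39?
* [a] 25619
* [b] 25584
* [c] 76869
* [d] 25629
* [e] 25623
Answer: e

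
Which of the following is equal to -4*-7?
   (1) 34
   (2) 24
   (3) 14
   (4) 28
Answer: 4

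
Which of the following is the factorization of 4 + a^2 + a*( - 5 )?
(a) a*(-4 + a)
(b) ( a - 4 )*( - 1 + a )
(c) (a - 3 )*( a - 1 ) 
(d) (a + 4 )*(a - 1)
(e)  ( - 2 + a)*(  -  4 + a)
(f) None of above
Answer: b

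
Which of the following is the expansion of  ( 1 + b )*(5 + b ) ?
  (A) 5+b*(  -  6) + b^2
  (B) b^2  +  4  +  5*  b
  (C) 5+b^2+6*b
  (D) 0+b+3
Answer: C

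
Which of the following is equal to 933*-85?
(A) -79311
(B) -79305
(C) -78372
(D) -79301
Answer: B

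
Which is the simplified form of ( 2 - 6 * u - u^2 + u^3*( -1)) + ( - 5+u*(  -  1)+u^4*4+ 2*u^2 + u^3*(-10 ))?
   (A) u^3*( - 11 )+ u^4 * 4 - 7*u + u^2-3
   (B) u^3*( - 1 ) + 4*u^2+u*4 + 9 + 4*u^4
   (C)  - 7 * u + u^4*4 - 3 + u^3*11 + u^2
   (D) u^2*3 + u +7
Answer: A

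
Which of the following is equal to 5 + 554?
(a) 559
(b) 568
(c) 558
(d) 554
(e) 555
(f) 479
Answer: a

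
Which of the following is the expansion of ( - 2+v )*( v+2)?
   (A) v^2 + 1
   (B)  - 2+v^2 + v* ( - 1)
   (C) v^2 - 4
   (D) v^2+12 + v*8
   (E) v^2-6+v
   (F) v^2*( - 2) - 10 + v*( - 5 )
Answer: C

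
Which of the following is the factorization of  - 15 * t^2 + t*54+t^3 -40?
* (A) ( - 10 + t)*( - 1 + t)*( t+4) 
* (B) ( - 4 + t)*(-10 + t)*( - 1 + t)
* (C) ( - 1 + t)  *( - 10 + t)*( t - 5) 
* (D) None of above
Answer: B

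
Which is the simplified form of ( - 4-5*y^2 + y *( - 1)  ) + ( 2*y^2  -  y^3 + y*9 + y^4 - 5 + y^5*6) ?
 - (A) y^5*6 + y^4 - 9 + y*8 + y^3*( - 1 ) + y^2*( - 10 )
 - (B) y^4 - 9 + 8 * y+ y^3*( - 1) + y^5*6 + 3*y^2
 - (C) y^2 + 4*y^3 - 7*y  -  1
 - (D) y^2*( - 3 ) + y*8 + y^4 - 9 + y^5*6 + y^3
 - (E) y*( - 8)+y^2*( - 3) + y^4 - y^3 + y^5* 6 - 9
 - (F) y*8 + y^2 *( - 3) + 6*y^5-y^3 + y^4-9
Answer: F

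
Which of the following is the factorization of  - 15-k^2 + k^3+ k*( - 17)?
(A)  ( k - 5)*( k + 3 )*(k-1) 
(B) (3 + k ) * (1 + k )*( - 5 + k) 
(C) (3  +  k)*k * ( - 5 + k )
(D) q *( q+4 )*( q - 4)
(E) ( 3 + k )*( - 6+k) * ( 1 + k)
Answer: B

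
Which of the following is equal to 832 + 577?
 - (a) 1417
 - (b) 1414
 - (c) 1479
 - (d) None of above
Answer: d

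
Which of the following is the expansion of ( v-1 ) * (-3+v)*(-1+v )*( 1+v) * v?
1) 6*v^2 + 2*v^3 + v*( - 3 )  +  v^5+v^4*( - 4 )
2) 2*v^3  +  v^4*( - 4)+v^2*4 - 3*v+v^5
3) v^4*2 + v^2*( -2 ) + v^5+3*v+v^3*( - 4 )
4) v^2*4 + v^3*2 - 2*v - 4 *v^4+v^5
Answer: 2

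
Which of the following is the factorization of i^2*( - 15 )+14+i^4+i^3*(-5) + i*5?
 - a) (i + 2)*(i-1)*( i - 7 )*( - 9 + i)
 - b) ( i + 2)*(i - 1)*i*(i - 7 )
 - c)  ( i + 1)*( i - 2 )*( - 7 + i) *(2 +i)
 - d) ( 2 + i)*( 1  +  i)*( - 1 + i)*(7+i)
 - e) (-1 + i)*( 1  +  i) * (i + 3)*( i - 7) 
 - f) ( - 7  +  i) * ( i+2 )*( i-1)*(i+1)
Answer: f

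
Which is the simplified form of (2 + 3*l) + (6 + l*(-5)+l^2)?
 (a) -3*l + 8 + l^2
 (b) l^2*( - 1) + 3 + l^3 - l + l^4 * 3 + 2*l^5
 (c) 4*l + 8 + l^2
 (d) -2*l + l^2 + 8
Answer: d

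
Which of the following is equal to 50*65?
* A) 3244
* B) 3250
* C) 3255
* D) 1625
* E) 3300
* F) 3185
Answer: B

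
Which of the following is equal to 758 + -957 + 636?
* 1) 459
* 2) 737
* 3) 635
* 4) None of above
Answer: 4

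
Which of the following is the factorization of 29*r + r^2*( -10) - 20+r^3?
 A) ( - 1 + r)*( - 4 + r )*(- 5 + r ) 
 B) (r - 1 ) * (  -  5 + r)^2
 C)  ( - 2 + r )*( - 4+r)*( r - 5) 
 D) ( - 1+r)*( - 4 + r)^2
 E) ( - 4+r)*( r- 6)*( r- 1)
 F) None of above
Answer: A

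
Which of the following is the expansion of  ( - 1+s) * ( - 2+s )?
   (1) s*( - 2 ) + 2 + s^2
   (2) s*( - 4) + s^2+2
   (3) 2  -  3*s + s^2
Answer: 3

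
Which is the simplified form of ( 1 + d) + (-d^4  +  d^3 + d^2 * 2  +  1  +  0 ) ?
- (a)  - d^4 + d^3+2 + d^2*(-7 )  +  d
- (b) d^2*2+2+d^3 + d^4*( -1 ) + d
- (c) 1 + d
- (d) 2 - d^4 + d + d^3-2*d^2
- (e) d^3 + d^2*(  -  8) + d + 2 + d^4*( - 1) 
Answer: b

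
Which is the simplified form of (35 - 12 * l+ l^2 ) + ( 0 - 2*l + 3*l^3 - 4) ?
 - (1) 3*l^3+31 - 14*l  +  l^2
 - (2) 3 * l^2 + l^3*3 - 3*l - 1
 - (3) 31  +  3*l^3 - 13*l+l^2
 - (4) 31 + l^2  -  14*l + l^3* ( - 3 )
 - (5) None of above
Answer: 1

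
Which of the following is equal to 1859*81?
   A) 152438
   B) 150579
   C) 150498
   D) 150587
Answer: B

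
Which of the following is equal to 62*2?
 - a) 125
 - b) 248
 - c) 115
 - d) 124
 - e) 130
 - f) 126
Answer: d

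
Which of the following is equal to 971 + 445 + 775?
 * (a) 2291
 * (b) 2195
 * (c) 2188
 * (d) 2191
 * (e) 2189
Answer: d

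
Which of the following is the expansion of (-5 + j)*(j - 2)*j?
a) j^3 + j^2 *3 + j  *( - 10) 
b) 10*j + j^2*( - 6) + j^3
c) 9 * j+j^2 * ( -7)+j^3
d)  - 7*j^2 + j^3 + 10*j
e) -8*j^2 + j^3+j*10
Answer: d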